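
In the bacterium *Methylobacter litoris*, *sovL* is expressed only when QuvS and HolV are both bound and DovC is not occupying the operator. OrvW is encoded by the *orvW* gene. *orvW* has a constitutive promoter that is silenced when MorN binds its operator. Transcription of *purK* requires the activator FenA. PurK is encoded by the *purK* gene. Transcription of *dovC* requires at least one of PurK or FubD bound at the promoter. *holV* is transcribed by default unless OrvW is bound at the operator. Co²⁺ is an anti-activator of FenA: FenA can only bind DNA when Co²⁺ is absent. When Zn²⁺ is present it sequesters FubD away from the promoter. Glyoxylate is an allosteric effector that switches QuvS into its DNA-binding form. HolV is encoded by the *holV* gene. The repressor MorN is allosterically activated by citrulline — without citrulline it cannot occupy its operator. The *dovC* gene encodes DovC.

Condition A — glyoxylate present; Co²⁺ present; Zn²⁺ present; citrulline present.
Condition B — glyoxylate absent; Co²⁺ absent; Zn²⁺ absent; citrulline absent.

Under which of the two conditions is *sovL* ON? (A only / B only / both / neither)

A only

Condition A:
Glyoxylate is present, so QuvS is active.
Co²⁺ is present, so FenA is inactive.
Required activator FenA is absent, so *purK* is not transcribed.
So PurK is not produced.
Zn²⁺ is present, so FubD is inactive.
No activator is available at the *dovC* promoter, so *dovC* is not transcribed.
So DovC is not produced.
Citrulline is present, so MorN is active.
With repressor MorN bound, *orvW* is not transcribed.
So OrvW is not produced.
With no repressor bound, *holV* is transcribed.
So HolV is produced and active.
No repressor is bound and QuvS and HolV are active, so *sovL* is transcribed.
→ *sovL* is ON in A.
Condition B:
Glyoxylate is absent, so QuvS is inactive.
Co²⁺ is absent, so FenA is active.
No repressor is bound and FenA is active, so *purK* is transcribed.
So PurK is produced and active.
Zn²⁺ is absent, so FubD is active.
Activator PurK is present, so *dovC* is transcribed.
So DovC is produced and active.
Citrulline is absent, so MorN is inactive.
With no repressor bound, *orvW* is transcribed.
So OrvW is produced and active.
With repressor OrvW bound, *holV* is not transcribed.
So HolV is not produced.
With repressor DovC bound, *sovL* is not transcribed.
→ *sovL* is OFF in B.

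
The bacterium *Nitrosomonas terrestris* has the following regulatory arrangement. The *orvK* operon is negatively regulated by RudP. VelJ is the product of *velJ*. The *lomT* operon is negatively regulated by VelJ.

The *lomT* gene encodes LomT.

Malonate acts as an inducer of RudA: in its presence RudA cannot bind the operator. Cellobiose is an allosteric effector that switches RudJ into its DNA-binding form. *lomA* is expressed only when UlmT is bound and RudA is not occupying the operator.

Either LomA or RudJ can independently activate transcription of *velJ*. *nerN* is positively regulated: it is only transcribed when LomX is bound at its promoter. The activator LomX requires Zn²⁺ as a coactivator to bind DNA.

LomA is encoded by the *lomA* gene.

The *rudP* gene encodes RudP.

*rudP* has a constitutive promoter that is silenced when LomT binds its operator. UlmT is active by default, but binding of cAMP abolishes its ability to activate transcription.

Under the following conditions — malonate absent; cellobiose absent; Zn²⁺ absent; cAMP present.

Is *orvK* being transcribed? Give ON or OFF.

cAMP is present, so UlmT is inactive.
Malonate is absent, so RudA is active.
With repressor RudA bound, *lomA* is not transcribed.
So LomA is not produced.
Cellobiose is absent, so RudJ is inactive.
No activator is available at the *velJ* promoter, so *velJ* is not transcribed.
So VelJ is not produced.
With no repressor bound, *lomT* is transcribed.
So LomT is produced and active.
With repressor LomT bound, *rudP* is not transcribed.
So RudP is not produced.
With no repressor bound, *orvK* is transcribed.

ON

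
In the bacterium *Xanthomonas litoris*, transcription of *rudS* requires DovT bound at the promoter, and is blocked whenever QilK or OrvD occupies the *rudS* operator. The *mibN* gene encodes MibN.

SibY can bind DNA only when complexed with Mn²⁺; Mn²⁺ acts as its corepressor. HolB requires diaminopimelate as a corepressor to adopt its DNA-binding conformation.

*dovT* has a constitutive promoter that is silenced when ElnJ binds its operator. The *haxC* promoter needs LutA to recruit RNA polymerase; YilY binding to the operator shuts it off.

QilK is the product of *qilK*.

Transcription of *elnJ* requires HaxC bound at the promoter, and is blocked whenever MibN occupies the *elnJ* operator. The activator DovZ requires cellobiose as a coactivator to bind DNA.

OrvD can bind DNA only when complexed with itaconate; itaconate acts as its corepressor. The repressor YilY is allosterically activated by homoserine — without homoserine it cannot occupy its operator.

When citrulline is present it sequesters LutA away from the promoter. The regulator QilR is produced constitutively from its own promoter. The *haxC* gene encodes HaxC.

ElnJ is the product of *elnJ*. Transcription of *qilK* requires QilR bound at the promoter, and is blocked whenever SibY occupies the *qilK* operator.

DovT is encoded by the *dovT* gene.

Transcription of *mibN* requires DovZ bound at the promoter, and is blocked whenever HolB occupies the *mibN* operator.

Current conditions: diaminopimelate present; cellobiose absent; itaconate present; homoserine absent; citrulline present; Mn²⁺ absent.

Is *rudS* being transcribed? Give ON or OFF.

Homoserine is absent, so YilY is inactive.
Citrulline is present, so LutA is inactive.
Required activator LutA is absent, so *haxC* is not transcribed.
So HaxC is not produced.
Cellobiose is absent, so DovZ is inactive.
Diaminopimelate is present, so HolB is active.
With repressor HolB bound, *mibN* is not transcribed.
So MibN is not produced.
Required activator HaxC is absent, so *elnJ* is not transcribed.
So ElnJ is not produced.
With no repressor bound, *dovT* is transcribed.
So DovT is produced and active.
QilR is produced constitutively and is active.
Mn²⁺ is absent, so SibY is inactive.
No repressor is bound and QilR is active, so *qilK* is transcribed.
So QilK is produced and active.
Itaconate is present, so OrvD is active.
With repressor QilK bound, *rudS* is not transcribed.

OFF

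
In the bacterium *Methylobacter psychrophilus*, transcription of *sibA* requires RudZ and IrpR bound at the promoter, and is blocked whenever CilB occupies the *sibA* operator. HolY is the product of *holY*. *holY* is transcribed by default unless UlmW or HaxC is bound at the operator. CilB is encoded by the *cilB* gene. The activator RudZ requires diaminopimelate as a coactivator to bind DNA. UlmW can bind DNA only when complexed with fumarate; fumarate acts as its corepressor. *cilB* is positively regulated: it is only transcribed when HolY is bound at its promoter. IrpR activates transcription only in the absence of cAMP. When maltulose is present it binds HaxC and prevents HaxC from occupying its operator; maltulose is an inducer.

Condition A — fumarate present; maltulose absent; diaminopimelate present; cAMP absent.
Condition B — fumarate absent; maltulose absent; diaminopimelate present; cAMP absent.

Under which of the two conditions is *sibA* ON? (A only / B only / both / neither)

both

Condition A:
Fumarate is present, so UlmW is active.
Maltulose is absent, so HaxC is active.
With repressor UlmW bound, *holY* is not transcribed.
So HolY is not produced.
Required activator HolY is absent, so *cilB* is not transcribed.
So CilB is not produced.
Diaminopimelate is present, so RudZ is active.
cAMP is absent, so IrpR is active.
No repressor is bound and RudZ and IrpR are active, so *sibA* is transcribed.
→ *sibA* is ON in A.
Condition B:
Fumarate is absent, so UlmW is inactive.
Maltulose is absent, so HaxC is active.
With repressor HaxC bound, *holY* is not transcribed.
So HolY is not produced.
Required activator HolY is absent, so *cilB* is not transcribed.
So CilB is not produced.
Diaminopimelate is present, so RudZ is active.
cAMP is absent, so IrpR is active.
No repressor is bound and RudZ and IrpR are active, so *sibA* is transcribed.
→ *sibA* is ON in B.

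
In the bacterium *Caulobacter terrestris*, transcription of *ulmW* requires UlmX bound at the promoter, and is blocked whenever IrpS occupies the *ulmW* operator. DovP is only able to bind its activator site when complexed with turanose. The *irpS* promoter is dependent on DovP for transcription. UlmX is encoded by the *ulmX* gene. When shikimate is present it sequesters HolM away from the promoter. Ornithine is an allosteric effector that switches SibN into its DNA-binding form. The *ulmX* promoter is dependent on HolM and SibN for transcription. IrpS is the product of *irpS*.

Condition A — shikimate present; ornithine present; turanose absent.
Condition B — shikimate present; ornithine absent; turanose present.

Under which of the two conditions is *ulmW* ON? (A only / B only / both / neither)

neither

Condition A:
Shikimate is present, so HolM is inactive.
Ornithine is present, so SibN is active.
Required activator HolM is absent, so *ulmX* is not transcribed.
So UlmX is not produced.
Turanose is absent, so DovP is inactive.
Required activator DovP is absent, so *irpS* is not transcribed.
So IrpS is not produced.
Required activator UlmX is absent, so *ulmW* is not transcribed.
→ *ulmW* is OFF in A.
Condition B:
Shikimate is present, so HolM is inactive.
Ornithine is absent, so SibN is inactive.
Required activator HolM is absent, so *ulmX* is not transcribed.
So UlmX is not produced.
Turanose is present, so DovP is active.
No repressor is bound and DovP is active, so *irpS* is transcribed.
So IrpS is produced and active.
With repressor IrpS bound, *ulmW* is not transcribed.
→ *ulmW* is OFF in B.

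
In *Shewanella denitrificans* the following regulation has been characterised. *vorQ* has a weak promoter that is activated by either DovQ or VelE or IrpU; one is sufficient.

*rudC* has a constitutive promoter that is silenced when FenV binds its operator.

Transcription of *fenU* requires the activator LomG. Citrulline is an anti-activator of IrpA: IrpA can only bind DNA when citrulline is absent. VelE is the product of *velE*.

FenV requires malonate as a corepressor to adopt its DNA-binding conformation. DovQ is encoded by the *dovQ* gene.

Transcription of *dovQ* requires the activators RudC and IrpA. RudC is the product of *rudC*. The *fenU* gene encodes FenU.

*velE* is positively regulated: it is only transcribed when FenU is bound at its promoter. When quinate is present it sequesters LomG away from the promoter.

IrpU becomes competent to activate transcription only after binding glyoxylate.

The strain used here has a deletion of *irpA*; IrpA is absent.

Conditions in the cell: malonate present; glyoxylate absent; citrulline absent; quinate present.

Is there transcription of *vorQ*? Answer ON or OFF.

OFF

Malonate is present, so FenV is active.
With repressor FenV bound, *rudC* is not transcribed.
So RudC is not produced.
IrpA is non-functional in this strain, so it has no effect.
Required activator RudC is absent, so *dovQ* is not transcribed.
So DovQ is not produced.
Quinate is present, so LomG is inactive.
Required activator LomG is absent, so *fenU* is not transcribed.
So FenU is not produced.
Required activator FenU is absent, so *velE* is not transcribed.
So VelE is not produced.
Glyoxylate is absent, so IrpU is inactive.
No activator is available at the *vorQ* promoter, so *vorQ* is not transcribed.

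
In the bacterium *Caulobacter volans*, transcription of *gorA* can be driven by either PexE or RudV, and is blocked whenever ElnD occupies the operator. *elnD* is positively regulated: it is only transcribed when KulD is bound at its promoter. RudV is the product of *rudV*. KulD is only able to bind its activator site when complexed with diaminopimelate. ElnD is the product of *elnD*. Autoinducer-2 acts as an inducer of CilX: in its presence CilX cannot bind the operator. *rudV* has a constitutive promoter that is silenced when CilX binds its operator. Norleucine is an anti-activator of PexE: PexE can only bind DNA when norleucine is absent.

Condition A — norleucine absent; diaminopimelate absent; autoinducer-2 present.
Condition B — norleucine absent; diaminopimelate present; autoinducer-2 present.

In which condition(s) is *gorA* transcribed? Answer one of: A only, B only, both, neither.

A only

Condition A:
Norleucine is absent, so PexE is active.
Diaminopimelate is absent, so KulD is inactive.
Required activator KulD is absent, so *elnD* is not transcribed.
So ElnD is not produced.
Autoinducer-2 is present, so CilX is inactive.
With no repressor bound, *rudV* is transcribed.
So RudV is produced and active.
Activator PexE is present, so *gorA* is transcribed.
→ *gorA* is ON in A.
Condition B:
Norleucine is absent, so PexE is active.
Diaminopimelate is present, so KulD is active.
No repressor is bound and KulD is active, so *elnD* is transcribed.
So ElnD is produced and active.
Autoinducer-2 is present, so CilX is inactive.
With no repressor bound, *rudV* is transcribed.
So RudV is produced and active.
With repressor ElnD bound, *gorA* is not transcribed.
→ *gorA* is OFF in B.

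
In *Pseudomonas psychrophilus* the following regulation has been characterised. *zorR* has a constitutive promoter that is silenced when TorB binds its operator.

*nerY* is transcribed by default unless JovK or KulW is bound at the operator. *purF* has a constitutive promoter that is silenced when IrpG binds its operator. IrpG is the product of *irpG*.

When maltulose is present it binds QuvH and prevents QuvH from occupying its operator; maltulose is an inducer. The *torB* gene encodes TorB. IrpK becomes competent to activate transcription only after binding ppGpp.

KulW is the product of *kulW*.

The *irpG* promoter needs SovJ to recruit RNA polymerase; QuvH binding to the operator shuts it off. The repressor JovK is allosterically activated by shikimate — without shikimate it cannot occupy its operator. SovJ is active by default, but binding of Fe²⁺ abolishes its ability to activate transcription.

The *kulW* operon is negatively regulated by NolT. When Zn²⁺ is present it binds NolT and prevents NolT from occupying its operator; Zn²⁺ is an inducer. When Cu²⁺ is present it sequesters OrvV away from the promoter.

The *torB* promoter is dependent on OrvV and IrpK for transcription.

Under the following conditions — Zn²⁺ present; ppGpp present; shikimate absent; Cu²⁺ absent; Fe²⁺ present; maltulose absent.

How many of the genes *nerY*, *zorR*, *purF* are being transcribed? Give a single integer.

Shikimate is absent, so JovK is inactive.
Zn²⁺ is present, so NolT is inactive.
With no repressor bound, *kulW* is transcribed.
So KulW is produced and active.
With repressor KulW bound, *nerY* is not transcribed.
→ *nerY* is OFF.
Cu²⁺ is absent, so OrvV is active.
ppGpp is present, so IrpK is active.
No repressor is bound and OrvV and IrpK are active, so *torB* is transcribed.
So TorB is produced and active.
With repressor TorB bound, *zorR* is not transcribed.
→ *zorR* is OFF.
Fe²⁺ is present, so SovJ is inactive.
Maltulose is absent, so QuvH is active.
With repressor QuvH bound, *irpG* is not transcribed.
So IrpG is not produced.
With no repressor bound, *purF* is transcribed.
→ *purF* is ON.
1 of the 3 genes is transcribed.

1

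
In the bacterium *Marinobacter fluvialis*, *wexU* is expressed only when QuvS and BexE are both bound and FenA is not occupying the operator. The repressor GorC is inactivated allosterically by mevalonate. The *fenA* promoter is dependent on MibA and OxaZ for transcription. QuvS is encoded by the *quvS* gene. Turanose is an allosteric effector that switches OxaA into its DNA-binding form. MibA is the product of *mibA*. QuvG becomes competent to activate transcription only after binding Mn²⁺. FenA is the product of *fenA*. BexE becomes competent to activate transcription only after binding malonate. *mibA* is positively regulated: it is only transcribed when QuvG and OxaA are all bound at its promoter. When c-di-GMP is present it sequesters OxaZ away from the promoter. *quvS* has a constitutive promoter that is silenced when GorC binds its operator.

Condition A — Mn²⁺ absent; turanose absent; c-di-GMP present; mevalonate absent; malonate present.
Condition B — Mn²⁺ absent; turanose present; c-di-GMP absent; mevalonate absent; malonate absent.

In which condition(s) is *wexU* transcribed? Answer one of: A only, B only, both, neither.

neither

Condition A:
Mn²⁺ is absent, so QuvG is inactive.
Turanose is absent, so OxaA is inactive.
Required activator QuvG is absent, so *mibA* is not transcribed.
So MibA is not produced.
c-di-GMP is present, so OxaZ is inactive.
Required activator MibA is absent, so *fenA* is not transcribed.
So FenA is not produced.
Mevalonate is absent, so GorC is active.
With repressor GorC bound, *quvS* is not transcribed.
So QuvS is not produced.
Malonate is present, so BexE is active.
Required activator QuvS is absent, so *wexU* is not transcribed.
→ *wexU* is OFF in A.
Condition B:
Mn²⁺ is absent, so QuvG is inactive.
Turanose is present, so OxaA is active.
Required activator QuvG is absent, so *mibA* is not transcribed.
So MibA is not produced.
c-di-GMP is absent, so OxaZ is active.
Required activator MibA is absent, so *fenA* is not transcribed.
So FenA is not produced.
Mevalonate is absent, so GorC is active.
With repressor GorC bound, *quvS* is not transcribed.
So QuvS is not produced.
Malonate is absent, so BexE is inactive.
Required activator QuvS is absent, so *wexU* is not transcribed.
→ *wexU* is OFF in B.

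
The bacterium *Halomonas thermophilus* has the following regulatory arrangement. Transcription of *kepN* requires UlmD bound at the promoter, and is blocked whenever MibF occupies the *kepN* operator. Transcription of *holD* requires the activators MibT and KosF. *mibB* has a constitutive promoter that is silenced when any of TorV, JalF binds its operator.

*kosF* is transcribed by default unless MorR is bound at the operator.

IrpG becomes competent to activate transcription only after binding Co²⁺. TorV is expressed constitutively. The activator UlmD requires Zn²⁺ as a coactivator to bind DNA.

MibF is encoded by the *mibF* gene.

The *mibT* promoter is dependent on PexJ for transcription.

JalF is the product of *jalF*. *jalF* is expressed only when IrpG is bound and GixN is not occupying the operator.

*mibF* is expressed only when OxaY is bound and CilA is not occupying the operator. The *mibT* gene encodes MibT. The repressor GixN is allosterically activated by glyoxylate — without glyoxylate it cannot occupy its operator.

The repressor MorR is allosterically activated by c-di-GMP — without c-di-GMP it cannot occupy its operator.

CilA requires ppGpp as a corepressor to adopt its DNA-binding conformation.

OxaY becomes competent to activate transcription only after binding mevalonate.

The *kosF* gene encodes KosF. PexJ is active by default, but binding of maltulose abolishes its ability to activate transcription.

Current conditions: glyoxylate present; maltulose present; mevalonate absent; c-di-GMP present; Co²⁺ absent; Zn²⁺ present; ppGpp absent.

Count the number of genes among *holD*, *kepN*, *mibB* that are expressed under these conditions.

Maltulose is present, so PexJ is inactive.
Required activator PexJ is absent, so *mibT* is not transcribed.
So MibT is not produced.
c-di-GMP is present, so MorR is active.
With repressor MorR bound, *kosF* is not transcribed.
So KosF is not produced.
Required activator MibT is absent, so *holD* is not transcribed.
→ *holD* is OFF.
Mevalonate is absent, so OxaY is inactive.
ppGpp is absent, so CilA is inactive.
Required activator OxaY is absent, so *mibF* is not transcribed.
So MibF is not produced.
Zn²⁺ is present, so UlmD is active.
No repressor is bound and UlmD is active, so *kepN* is transcribed.
→ *kepN* is ON.
TorV is produced constitutively and is active.
Glyoxylate is present, so GixN is active.
Co²⁺ is absent, so IrpG is inactive.
With repressor GixN bound, *jalF* is not transcribed.
So JalF is not produced.
With repressor TorV bound, *mibB* is not transcribed.
→ *mibB* is OFF.
1 of the 3 genes is transcribed.

1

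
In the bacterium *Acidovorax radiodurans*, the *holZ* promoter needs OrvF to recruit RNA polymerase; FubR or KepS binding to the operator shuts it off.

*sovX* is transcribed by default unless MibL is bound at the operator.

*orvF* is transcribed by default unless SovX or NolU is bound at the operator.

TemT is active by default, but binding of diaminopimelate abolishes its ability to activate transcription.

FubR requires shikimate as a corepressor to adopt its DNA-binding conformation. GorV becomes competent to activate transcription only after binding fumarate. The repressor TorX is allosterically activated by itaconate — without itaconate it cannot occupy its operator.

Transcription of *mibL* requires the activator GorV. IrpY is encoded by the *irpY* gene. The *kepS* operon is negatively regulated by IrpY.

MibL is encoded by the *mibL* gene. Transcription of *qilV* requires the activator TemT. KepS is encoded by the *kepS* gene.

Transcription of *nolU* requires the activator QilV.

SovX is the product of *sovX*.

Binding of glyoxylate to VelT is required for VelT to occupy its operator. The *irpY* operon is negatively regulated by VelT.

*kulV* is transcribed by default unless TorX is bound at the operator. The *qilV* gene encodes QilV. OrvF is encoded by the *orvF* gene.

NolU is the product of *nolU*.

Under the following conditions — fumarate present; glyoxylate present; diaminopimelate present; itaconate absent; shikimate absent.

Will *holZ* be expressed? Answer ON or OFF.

Shikimate is absent, so FubR is inactive.
Glyoxylate is present, so VelT is active.
With repressor VelT bound, *irpY* is not transcribed.
So IrpY is not produced.
With no repressor bound, *kepS* is transcribed.
So KepS is produced and active.
Fumarate is present, so GorV is active.
No repressor is bound and GorV is active, so *mibL* is transcribed.
So MibL is produced and active.
With repressor MibL bound, *sovX* is not transcribed.
So SovX is not produced.
Diaminopimelate is present, so TemT is inactive.
Required activator TemT is absent, so *qilV* is not transcribed.
So QilV is not produced.
Required activator QilV is absent, so *nolU* is not transcribed.
So NolU is not produced.
With no repressor bound, *orvF* is transcribed.
So OrvF is produced and active.
With repressor KepS bound, *holZ* is not transcribed.

OFF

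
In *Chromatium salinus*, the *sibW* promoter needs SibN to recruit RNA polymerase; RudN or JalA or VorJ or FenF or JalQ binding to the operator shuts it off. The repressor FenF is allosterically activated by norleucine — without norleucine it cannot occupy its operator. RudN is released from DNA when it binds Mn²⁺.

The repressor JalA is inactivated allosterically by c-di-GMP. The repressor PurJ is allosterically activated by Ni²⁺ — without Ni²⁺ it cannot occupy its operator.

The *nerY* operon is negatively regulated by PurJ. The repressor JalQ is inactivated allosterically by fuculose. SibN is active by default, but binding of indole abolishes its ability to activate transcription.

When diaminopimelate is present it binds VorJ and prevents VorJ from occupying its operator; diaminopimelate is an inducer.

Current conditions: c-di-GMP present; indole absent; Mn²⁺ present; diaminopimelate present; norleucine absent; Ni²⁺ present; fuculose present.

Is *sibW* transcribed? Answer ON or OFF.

ON

Mn²⁺ is present, so RudN is inactive.
c-di-GMP is present, so JalA is inactive.
Indole is absent, so SibN is active.
Diaminopimelate is present, so VorJ is inactive.
Norleucine is absent, so FenF is inactive.
Fuculose is present, so JalQ is inactive.
No repressor is bound and SibN is active, so *sibW* is transcribed.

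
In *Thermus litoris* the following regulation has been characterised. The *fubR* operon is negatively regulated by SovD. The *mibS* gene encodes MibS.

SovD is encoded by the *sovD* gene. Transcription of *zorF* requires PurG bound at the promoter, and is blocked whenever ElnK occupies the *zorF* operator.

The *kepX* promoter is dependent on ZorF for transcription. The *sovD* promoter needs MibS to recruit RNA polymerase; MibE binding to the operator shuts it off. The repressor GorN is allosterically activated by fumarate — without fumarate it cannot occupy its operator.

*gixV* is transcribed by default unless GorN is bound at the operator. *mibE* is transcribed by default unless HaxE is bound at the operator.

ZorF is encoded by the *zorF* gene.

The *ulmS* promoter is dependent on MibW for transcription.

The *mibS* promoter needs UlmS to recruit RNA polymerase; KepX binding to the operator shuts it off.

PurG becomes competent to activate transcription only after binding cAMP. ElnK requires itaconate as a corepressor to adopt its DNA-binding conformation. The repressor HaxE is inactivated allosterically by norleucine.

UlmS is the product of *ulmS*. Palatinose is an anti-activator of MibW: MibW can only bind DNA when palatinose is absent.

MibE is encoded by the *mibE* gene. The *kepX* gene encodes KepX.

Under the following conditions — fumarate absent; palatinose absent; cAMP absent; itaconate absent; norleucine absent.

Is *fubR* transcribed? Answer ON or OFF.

Itaconate is absent, so ElnK is inactive.
cAMP is absent, so PurG is inactive.
Required activator PurG is absent, so *zorF* is not transcribed.
So ZorF is not produced.
Required activator ZorF is absent, so *kepX* is not transcribed.
So KepX is not produced.
Palatinose is absent, so MibW is active.
No repressor is bound and MibW is active, so *ulmS* is transcribed.
So UlmS is produced and active.
No repressor is bound and UlmS is active, so *mibS* is transcribed.
So MibS is produced and active.
Norleucine is absent, so HaxE is active.
With repressor HaxE bound, *mibE* is not transcribed.
So MibE is not produced.
No repressor is bound and MibS is active, so *sovD* is transcribed.
So SovD is produced and active.
With repressor SovD bound, *fubR* is not transcribed.

OFF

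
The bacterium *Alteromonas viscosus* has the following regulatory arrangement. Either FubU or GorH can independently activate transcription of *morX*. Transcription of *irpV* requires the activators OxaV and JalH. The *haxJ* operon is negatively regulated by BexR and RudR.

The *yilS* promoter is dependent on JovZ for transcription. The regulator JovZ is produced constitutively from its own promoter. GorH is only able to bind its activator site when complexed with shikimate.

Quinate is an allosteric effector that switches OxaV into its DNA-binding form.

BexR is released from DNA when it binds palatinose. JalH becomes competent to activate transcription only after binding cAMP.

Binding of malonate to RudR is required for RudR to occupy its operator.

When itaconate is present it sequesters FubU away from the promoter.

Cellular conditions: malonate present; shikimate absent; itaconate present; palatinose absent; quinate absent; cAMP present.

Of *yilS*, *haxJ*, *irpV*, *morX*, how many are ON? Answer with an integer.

1

JovZ is produced constitutively and is active.
No repressor is bound and JovZ is active, so *yilS* is transcribed.
→ *yilS* is ON.
Palatinose is absent, so BexR is active.
Malonate is present, so RudR is active.
With repressor BexR bound, *haxJ* is not transcribed.
→ *haxJ* is OFF.
Quinate is absent, so OxaV is inactive.
cAMP is present, so JalH is active.
Required activator OxaV is absent, so *irpV* is not transcribed.
→ *irpV* is OFF.
Itaconate is present, so FubU is inactive.
Shikimate is absent, so GorH is inactive.
No activator is available at the *morX* promoter, so *morX* is not transcribed.
→ *morX* is OFF.
1 of the 4 genes is transcribed.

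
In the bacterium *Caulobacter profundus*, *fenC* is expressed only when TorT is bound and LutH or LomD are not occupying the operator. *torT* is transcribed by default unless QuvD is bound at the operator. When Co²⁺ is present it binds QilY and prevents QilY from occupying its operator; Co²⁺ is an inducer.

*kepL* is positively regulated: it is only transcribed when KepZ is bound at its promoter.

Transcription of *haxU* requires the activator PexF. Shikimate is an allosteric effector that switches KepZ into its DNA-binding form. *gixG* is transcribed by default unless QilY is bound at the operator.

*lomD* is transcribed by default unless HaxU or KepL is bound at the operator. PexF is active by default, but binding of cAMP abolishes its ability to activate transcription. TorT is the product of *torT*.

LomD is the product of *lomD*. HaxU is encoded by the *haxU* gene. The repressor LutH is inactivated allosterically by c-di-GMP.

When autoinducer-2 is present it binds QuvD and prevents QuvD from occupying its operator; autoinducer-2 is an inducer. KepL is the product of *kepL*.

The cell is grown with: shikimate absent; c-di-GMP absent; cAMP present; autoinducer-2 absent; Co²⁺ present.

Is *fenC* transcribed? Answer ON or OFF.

c-di-GMP is absent, so LutH is active.
cAMP is present, so PexF is inactive.
Required activator PexF is absent, so *haxU* is not transcribed.
So HaxU is not produced.
Shikimate is absent, so KepZ is inactive.
Required activator KepZ is absent, so *kepL* is not transcribed.
So KepL is not produced.
With no repressor bound, *lomD* is transcribed.
So LomD is produced and active.
Autoinducer-2 is absent, so QuvD is active.
With repressor QuvD bound, *torT* is not transcribed.
So TorT is not produced.
With repressor LutH bound, *fenC* is not transcribed.

OFF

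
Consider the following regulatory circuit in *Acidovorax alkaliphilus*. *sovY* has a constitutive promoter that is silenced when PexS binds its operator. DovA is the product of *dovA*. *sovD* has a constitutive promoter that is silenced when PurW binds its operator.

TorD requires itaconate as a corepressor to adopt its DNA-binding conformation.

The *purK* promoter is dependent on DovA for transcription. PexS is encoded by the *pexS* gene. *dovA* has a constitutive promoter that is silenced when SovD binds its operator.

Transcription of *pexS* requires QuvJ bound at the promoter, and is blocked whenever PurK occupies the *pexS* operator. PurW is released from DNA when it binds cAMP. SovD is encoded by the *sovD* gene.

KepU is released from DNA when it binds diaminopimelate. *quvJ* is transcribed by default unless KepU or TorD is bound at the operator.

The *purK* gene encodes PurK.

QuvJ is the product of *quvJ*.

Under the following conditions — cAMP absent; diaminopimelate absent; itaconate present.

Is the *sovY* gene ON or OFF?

ON

cAMP is absent, so PurW is active.
With repressor PurW bound, *sovD* is not transcribed.
So SovD is not produced.
With no repressor bound, *dovA* is transcribed.
So DovA is produced and active.
No repressor is bound and DovA is active, so *purK* is transcribed.
So PurK is produced and active.
Diaminopimelate is absent, so KepU is active.
Itaconate is present, so TorD is active.
With repressor KepU bound, *quvJ* is not transcribed.
So QuvJ is not produced.
With repressor PurK bound, *pexS* is not transcribed.
So PexS is not produced.
With no repressor bound, *sovY* is transcribed.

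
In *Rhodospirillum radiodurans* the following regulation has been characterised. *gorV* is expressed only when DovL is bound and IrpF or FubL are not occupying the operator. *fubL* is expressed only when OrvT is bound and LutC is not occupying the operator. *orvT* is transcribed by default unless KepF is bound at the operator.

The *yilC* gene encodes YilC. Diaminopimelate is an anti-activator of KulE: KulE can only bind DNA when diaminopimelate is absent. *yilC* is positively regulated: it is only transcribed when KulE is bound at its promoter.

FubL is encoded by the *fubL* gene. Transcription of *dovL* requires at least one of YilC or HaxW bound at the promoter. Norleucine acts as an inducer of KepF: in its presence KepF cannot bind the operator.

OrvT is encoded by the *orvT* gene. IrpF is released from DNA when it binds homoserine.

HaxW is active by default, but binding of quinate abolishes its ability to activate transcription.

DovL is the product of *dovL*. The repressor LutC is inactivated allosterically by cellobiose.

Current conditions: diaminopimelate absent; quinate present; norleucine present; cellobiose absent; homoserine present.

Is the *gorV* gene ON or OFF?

Homoserine is present, so IrpF is inactive.
Norleucine is present, so KepF is inactive.
With no repressor bound, *orvT* is transcribed.
So OrvT is produced and active.
Cellobiose is absent, so LutC is active.
With repressor LutC bound, *fubL* is not transcribed.
So FubL is not produced.
Diaminopimelate is absent, so KulE is active.
No repressor is bound and KulE is active, so *yilC* is transcribed.
So YilC is produced and active.
Quinate is present, so HaxW is inactive.
Activator YilC is present, so *dovL* is transcribed.
So DovL is produced and active.
No repressor is bound and DovL is active, so *gorV* is transcribed.

ON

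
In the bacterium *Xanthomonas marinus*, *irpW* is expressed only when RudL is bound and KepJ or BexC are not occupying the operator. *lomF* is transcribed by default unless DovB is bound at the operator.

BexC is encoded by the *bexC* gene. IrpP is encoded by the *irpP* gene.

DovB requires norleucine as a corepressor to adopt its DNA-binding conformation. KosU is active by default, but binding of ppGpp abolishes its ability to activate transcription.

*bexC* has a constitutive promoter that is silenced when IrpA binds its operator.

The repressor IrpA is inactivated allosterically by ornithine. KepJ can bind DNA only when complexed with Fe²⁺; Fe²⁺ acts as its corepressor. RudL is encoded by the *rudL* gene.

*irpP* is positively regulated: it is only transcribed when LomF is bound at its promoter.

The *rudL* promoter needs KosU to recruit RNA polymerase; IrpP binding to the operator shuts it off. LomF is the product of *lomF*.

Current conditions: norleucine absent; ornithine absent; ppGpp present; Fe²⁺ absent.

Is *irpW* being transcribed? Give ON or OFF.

Fe²⁺ is absent, so KepJ is inactive.
Ornithine is absent, so IrpA is active.
With repressor IrpA bound, *bexC* is not transcribed.
So BexC is not produced.
Norleucine is absent, so DovB is inactive.
With no repressor bound, *lomF* is transcribed.
So LomF is produced and active.
No repressor is bound and LomF is active, so *irpP* is transcribed.
So IrpP is produced and active.
ppGpp is present, so KosU is inactive.
With repressor IrpP bound, *rudL* is not transcribed.
So RudL is not produced.
Required activator RudL is absent, so *irpW* is not transcribed.

OFF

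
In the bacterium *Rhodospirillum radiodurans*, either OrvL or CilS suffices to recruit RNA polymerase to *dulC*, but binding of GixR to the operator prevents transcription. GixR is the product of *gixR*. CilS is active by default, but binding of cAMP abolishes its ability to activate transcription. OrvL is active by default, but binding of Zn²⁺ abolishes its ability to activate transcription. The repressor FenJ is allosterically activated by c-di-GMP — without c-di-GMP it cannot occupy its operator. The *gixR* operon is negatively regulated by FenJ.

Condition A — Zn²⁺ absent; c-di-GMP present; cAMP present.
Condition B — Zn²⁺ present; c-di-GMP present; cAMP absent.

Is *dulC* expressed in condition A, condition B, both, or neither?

both

Condition A:
Zn²⁺ is absent, so OrvL is active.
c-di-GMP is present, so FenJ is active.
With repressor FenJ bound, *gixR* is not transcribed.
So GixR is not produced.
cAMP is present, so CilS is inactive.
Activator OrvL is present, so *dulC* is transcribed.
→ *dulC* is ON in A.
Condition B:
Zn²⁺ is present, so OrvL is inactive.
c-di-GMP is present, so FenJ is active.
With repressor FenJ bound, *gixR* is not transcribed.
So GixR is not produced.
cAMP is absent, so CilS is active.
Activator CilS is present, so *dulC* is transcribed.
→ *dulC* is ON in B.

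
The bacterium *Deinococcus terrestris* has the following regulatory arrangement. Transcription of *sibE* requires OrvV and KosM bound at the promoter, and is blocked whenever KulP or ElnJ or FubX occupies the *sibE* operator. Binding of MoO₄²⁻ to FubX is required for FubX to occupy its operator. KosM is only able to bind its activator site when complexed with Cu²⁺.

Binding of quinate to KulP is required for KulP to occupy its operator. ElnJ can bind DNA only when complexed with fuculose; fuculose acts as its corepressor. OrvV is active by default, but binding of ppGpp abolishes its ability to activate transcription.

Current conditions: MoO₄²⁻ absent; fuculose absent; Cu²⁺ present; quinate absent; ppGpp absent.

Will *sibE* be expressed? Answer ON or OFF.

Quinate is absent, so KulP is inactive.
ppGpp is absent, so OrvV is active.
Cu²⁺ is present, so KosM is active.
Fuculose is absent, so ElnJ is inactive.
MoO₄²⁻ is absent, so FubX is inactive.
No repressor is bound and OrvV and KosM are active, so *sibE* is transcribed.

ON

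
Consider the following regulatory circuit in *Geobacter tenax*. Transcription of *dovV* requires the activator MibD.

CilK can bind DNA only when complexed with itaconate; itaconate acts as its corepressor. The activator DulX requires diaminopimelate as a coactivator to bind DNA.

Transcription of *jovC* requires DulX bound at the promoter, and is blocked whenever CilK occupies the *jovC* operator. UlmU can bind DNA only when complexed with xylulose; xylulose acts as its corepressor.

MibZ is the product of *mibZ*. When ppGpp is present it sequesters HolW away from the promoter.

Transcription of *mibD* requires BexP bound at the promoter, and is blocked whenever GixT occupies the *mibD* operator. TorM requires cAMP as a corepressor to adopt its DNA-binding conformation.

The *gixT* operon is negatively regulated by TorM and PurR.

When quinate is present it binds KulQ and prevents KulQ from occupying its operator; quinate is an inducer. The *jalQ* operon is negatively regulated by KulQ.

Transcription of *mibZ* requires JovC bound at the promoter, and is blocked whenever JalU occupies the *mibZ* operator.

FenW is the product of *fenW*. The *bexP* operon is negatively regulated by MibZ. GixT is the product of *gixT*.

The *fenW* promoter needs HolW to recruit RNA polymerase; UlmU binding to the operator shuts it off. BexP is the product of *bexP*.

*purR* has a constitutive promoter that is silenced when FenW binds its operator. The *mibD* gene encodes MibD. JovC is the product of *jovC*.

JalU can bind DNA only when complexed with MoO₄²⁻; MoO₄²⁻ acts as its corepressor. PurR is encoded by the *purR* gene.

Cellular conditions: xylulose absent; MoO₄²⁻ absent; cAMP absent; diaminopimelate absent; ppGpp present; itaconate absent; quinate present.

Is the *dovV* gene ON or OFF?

ON

Diaminopimelate is absent, so DulX is inactive.
Itaconate is absent, so CilK is inactive.
Required activator DulX is absent, so *jovC* is not transcribed.
So JovC is not produced.
MoO₄²⁻ is absent, so JalU is inactive.
Required activator JovC is absent, so *mibZ* is not transcribed.
So MibZ is not produced.
With no repressor bound, *bexP* is transcribed.
So BexP is produced and active.
cAMP is absent, so TorM is inactive.
Xylulose is absent, so UlmU is inactive.
ppGpp is present, so HolW is inactive.
Required activator HolW is absent, so *fenW* is not transcribed.
So FenW is not produced.
With no repressor bound, *purR* is transcribed.
So PurR is produced and active.
With repressor PurR bound, *gixT* is not transcribed.
So GixT is not produced.
No repressor is bound and BexP is active, so *mibD* is transcribed.
So MibD is produced and active.
No repressor is bound and MibD is active, so *dovV* is transcribed.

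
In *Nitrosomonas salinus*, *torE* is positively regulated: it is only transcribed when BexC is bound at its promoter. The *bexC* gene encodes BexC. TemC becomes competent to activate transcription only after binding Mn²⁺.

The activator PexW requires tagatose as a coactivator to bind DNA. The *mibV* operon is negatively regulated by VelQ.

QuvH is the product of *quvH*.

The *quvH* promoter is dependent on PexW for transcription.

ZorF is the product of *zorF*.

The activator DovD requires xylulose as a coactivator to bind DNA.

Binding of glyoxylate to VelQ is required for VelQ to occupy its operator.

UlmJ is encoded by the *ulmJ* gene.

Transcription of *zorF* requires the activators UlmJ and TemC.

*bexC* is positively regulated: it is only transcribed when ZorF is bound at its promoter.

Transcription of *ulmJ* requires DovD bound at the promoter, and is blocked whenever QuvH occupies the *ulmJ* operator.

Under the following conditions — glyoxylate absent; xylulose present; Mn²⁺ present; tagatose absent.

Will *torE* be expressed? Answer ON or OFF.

ON

Tagatose is absent, so PexW is inactive.
Required activator PexW is absent, so *quvH* is not transcribed.
So QuvH is not produced.
Xylulose is present, so DovD is active.
No repressor is bound and DovD is active, so *ulmJ* is transcribed.
So UlmJ is produced and active.
Mn²⁺ is present, so TemC is active.
No repressor is bound and UlmJ and TemC are active, so *zorF* is transcribed.
So ZorF is produced and active.
No repressor is bound and ZorF is active, so *bexC* is transcribed.
So BexC is produced and active.
No repressor is bound and BexC is active, so *torE* is transcribed.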